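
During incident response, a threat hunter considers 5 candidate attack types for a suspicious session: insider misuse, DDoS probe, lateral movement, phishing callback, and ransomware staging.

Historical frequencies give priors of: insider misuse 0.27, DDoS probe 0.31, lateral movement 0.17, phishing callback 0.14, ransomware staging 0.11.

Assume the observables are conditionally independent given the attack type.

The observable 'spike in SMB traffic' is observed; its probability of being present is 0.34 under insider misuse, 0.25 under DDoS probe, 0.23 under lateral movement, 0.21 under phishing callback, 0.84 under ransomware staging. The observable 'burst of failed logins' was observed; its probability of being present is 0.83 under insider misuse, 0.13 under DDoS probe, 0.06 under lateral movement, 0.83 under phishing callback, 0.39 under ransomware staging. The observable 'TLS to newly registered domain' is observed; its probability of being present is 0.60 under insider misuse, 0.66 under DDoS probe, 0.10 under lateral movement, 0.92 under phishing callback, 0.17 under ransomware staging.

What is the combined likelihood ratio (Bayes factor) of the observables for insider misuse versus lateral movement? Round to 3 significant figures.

123

The Bayes factor is the ratio of the joint likelihoods of the observable pattern under the two hypotheses.
  insider misuse: 0.34 × 0.83 × 0.60 = 0.16932
  lateral movement: 0.23 × 0.06 × 0.10 = 0.00138
Bayes factor = 0.16932 / 0.00138 ≈ 123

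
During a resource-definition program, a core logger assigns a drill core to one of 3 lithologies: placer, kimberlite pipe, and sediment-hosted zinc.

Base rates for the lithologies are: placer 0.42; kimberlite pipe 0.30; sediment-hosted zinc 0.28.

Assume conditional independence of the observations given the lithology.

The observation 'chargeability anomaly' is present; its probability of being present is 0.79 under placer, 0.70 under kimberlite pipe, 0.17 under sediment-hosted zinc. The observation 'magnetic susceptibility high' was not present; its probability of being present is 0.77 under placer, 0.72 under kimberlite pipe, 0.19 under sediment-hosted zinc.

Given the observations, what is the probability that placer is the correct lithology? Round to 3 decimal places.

Multiply each prior by the joint likelihood of the evidence pattern (using 1 − P(present | H) for each absent observation):
  placer: 0.42 × 0.79 × (1 − 0.77) = 0.076314
  kimberlite pipe: 0.30 × 0.70 × (1 − 0.72) = 0.0588
  sediment-hosted zinc: 0.28 × 0.17 × (1 − 0.19) = 0.038556
The unnormalized weights sum to 0.17367.
P(placer | evidence) = 0.076314 / 0.17367 ≈ 0.439.

0.439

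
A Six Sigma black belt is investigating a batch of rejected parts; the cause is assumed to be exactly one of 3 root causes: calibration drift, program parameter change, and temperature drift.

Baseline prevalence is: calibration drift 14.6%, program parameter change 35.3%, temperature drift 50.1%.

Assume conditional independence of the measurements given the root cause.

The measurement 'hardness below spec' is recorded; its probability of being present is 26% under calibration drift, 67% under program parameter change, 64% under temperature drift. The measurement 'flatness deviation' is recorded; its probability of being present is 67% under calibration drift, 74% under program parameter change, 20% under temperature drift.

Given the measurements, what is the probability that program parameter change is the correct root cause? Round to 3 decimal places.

For each hypothesis, the unnormalized posterior weight is prior × product of the measurement likelihoods:
  calibration drift: 0.146 × 0.26 × 0.67 = 0.025433
  program parameter change: 0.353 × 0.67 × 0.74 = 0.17502
  temperature drift: 0.501 × 0.64 × 0.20 = 0.064128
Marginal likelihood of the evidence = 0.26458.
P(program parameter change | evidence) = 0.17502 / 0.26458 ≈ 0.661.

0.661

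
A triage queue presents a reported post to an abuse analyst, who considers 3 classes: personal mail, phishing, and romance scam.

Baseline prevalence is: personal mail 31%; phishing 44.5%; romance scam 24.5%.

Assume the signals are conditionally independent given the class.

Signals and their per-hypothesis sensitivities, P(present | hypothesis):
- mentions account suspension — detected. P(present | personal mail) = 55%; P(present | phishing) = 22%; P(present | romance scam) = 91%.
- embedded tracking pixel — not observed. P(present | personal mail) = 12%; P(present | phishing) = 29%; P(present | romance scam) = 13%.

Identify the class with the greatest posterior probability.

romance scam

Multiply each prior by the joint likelihood of the signal pattern (using 1 − P(present | H) for each absent signal):
  personal mail: 0.310 × 0.55 × (1 − 0.12) = 0.15004
  phishing: 0.445 × 0.22 × (1 − 0.29) = 0.069509
  romance scam: 0.245 × 0.91 × (1 − 0.13) = 0.19397
Normalizing constant Z = 0.15004 + 0.069509 + 0.19397 = 0.41352.
P(personal mail | evidence) ≈ 0.15004 / 0.41352 ≈ 0.363
P(phishing | evidence) ≈ 0.069509 / 0.41352 ≈ 0.168
P(romance scam | evidence) ≈ 0.19397 / 0.41352 ≈ 0.469
The largest is 0.469, so romance scam is most probable.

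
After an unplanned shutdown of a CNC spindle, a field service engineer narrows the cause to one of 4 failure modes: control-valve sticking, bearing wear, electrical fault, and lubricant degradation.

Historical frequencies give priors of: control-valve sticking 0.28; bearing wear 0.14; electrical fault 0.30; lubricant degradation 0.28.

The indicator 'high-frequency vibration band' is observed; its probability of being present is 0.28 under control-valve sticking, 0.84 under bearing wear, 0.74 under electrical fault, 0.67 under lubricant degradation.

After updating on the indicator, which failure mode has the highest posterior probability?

electrical fault

By Bayes' rule, the unnormalized weight for each hypothesis is prior × likelihood:
  control-valve sticking: 0.28 × 0.28 = 0.0784
  bearing wear: 0.14 × 0.84 = 0.1176
  electrical fault: 0.30 × 0.74 = 0.222
  lubricant degradation: 0.28 × 0.67 = 0.1876
The unnormalized weights sum to 0.6056.
P(control-valve sticking | evidence) ≈ 0.0784 / 0.6056 ≈ 0.129
P(bearing wear | evidence) ≈ 0.1176 / 0.6056 ≈ 0.194
P(electrical fault | evidence) ≈ 0.222 / 0.6056 ≈ 0.367
P(lubricant degradation | evidence) ≈ 0.1876 / 0.6056 ≈ 0.310
The largest is 0.367, so electrical fault is most probable.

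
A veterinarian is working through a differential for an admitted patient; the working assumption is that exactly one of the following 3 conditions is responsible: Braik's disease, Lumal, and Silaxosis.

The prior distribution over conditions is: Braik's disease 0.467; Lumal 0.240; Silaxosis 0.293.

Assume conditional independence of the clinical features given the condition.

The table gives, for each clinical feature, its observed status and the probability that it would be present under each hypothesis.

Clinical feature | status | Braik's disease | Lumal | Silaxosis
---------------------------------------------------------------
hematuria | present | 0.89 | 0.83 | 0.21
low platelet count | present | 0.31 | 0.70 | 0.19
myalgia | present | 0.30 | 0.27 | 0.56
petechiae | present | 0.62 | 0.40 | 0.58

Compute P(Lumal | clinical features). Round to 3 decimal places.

0.352

Multiply each prior by the joint likelihood of the clinical feature pattern:
  Braik's disease: 0.467 × 0.89 × 0.31 × 0.30 × 0.62 = 0.023965
  Lumal: 0.240 × 0.83 × 0.70 × 0.27 × 0.40 = 0.01506
  Silaxosis: 0.293 × 0.21 × 0.19 × 0.56 × 0.58 = 0.0037971
Normalizing constant Z = 0.023965 + 0.01506 + 0.0037971 = 0.042822.
P(Lumal | evidence) = 0.01506 / 0.042822 ≈ 0.352.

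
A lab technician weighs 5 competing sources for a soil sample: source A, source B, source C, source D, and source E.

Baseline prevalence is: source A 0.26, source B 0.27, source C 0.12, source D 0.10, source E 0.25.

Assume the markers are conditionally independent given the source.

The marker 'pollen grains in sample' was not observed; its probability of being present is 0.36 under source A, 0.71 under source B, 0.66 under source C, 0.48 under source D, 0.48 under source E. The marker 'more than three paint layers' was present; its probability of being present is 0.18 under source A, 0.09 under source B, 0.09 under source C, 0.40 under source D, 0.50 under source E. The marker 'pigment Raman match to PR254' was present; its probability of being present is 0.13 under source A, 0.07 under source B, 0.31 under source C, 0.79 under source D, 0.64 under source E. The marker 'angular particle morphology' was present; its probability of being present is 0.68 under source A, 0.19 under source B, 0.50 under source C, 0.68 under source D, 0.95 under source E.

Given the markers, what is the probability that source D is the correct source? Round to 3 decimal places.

0.207

For each hypothesis, the unnormalized posterior weight is prior × product of the marker likelihoods (using 1 − P(present | H) for each absent marker):
  source A: 0.26 × (1 − 0.36) × 0.18 × 0.13 × 0.68 = 0.0026478
  source B: 0.27 × (1 − 0.71) × 0.09 × 0.07 × 0.19 = 9.3725e-05
  source C: 0.12 × (1 − 0.66) × 0.09 × 0.31 × 0.50 = 0.00056916
  source D: 0.10 × (1 − 0.48) × 0.40 × 0.79 × 0.68 = 0.011174
  source E: 0.25 × (1 − 0.48) × 0.50 × 0.64 × 0.95 = 0.03952
Normalizing constant Z = 0.0026478 + 9.3725e-05 + 0.00056916 + 0.011174 + 0.03952 = 0.054004.
P(source D | evidence) = 0.011174 / 0.054004 ≈ 0.207.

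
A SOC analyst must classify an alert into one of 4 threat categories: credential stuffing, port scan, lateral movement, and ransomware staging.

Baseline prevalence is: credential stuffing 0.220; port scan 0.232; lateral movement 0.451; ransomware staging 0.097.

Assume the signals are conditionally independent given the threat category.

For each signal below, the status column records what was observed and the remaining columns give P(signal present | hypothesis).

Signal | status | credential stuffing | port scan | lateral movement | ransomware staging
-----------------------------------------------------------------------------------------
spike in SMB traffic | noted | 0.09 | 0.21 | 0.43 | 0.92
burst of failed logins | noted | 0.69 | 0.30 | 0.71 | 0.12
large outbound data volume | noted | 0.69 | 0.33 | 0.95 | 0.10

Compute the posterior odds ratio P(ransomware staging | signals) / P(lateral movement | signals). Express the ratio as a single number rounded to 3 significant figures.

0.00819

Posterior odds equal prior odds times the likelihood ratio; only the two competing hypotheses matter.
  ransomware staging: 0.097 × 0.92 × 0.12 × 0.10 = 0.0010709
  lateral movement: 0.451 × 0.43 × 0.71 × 0.95 = 0.13081
Odds(ransomware staging : lateral movement) = 0.0010709 / 0.13081 ≈ 0.00819.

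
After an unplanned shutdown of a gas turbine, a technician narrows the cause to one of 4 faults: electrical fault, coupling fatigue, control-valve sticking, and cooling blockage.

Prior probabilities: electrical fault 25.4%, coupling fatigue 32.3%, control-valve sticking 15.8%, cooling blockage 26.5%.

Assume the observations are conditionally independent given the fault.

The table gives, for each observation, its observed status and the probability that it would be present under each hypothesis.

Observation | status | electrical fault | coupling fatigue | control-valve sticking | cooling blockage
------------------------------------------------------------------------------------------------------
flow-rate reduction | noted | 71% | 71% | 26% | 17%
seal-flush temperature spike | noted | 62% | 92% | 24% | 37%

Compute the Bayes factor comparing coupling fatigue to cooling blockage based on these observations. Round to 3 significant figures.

10.4

Joint likelihood of the evidence pattern under each hypothesis:
  coupling fatigue: 0.71 × 0.92 = 0.6532
  cooling blockage: 0.17 × 0.37 = 0.0629
Bayes factor = 0.6532 / 0.0629 ≈ 10.4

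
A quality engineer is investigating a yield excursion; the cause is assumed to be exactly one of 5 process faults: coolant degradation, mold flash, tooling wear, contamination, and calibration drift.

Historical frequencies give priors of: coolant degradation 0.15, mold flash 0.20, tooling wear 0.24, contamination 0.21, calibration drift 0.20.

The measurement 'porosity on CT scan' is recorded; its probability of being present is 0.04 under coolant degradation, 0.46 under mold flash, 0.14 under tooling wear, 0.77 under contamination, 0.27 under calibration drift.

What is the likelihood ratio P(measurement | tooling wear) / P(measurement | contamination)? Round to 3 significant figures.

The Bayes factor is the ratio of the two likelihoods.
  tooling wear: 0.14
  contamination: 0.77
Bayes factor = 0.14 / 0.77 ≈ 0.182

0.182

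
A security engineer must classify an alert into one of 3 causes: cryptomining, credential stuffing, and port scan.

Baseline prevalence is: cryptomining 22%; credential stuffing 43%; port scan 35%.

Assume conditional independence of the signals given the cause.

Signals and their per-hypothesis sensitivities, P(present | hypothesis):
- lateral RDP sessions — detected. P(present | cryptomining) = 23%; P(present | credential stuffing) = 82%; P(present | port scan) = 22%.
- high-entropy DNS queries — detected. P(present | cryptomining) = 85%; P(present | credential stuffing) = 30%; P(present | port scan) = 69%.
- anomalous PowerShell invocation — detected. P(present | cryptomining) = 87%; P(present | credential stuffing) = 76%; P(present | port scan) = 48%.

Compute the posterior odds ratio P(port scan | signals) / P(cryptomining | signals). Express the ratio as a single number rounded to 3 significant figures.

Unnormalized posterior weight (prior times the signal likelihoods) for each of the two hypotheses:
  port scan: 0.35 × 0.22 × 0.69 × 0.48 = 0.025502
  cryptomining: 0.22 × 0.23 × 0.85 × 0.87 = 0.037419
Posterior odds = 0.025502 / 0.037419 ≈ 0.682.

0.682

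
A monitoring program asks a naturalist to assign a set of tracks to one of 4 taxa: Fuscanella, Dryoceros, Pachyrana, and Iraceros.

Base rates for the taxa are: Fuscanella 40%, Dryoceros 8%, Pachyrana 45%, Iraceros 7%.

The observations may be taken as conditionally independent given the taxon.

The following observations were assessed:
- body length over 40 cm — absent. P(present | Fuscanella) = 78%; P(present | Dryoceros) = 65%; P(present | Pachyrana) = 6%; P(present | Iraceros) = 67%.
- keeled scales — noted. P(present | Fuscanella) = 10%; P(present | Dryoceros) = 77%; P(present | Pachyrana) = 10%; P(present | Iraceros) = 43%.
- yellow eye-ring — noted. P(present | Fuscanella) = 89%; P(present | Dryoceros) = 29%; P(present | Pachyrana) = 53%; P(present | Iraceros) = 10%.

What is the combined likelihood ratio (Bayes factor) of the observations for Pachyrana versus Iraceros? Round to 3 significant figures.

The Bayes factor is the ratio of the joint likelihoods of the evidence pattern under the two hypotheses (using 1 − P(present | H) for each absent observation).
  Pachyrana: (1 − 0.06) × 0.10 × 0.53 = 0.04982
  Iraceros: (1 − 0.67) × 0.43 × 0.10 = 0.01419
Bayes factor = 0.04982 / 0.01419 ≈ 3.51

3.51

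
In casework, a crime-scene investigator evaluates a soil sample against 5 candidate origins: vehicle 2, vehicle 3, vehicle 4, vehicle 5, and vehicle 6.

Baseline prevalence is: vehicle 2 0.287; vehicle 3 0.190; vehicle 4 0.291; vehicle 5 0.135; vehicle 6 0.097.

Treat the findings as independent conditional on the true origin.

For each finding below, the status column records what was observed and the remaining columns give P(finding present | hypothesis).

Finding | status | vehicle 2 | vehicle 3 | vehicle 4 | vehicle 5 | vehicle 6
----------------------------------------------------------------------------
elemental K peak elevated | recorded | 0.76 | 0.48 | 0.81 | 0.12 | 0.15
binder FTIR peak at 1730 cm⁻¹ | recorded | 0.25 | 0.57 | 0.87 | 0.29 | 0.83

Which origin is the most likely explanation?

vehicle 4

Multiply each prior by the joint likelihood of the evidence pattern:
  vehicle 2: 0.287 × 0.76 × 0.25 = 0.05453
  vehicle 3: 0.190 × 0.48 × 0.57 = 0.051984
  vehicle 4: 0.291 × 0.81 × 0.87 = 0.20507
  vehicle 5: 0.135 × 0.12 × 0.29 = 0.004698
  vehicle 6: 0.097 × 0.15 × 0.83 = 0.012077
Marginal likelihood of the evidence = 0.32836.
P(vehicle 2 | evidence) ≈ 0.05453 / 0.32836 ≈ 0.166
P(vehicle 3 | evidence) ≈ 0.051984 / 0.32836 ≈ 0.158
P(vehicle 4 | evidence) ≈ 0.20507 / 0.32836 ≈ 0.625
P(vehicle 5 | evidence) ≈ 0.004698 / 0.32836 ≈ 0.014
P(vehicle 6 | evidence) ≈ 0.012077 / 0.32836 ≈ 0.037
The largest is 0.625, so vehicle 4 is most probable.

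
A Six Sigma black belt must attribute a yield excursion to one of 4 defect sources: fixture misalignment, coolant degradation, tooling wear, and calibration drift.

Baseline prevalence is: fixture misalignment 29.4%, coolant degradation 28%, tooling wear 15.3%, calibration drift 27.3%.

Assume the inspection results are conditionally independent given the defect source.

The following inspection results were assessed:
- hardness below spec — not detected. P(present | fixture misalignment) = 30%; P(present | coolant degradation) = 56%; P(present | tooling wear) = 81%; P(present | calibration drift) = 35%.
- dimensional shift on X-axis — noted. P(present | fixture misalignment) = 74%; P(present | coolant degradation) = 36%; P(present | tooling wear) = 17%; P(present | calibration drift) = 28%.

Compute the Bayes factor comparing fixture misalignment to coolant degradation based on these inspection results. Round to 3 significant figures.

Take the product of per-inspection result likelihoods under each hypothesis (using 1 − P(present | H) for each absent inspection result), then divide.
  fixture misalignment: (1 − 0.30) × 0.74 = 0.518
  coolant degradation: (1 − 0.56) × 0.36 = 0.1584
Bayes factor = 0.518 / 0.1584 ≈ 3.27

3.27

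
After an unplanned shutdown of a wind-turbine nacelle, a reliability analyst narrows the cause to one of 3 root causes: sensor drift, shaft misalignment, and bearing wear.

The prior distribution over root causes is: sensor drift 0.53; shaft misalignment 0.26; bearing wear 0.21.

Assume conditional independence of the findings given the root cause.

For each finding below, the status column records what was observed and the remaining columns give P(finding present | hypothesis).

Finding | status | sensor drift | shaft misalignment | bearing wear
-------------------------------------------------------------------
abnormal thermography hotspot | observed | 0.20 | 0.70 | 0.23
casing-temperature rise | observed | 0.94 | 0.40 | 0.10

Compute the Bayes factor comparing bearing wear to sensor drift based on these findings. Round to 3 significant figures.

The Bayes factor is the ratio of the joint likelihoods of the evidence pattern under the two hypotheses.
  bearing wear: 0.23 × 0.10 = 0.023
  sensor drift: 0.20 × 0.94 = 0.188
Bayes factor = 0.023 / 0.188 ≈ 0.122

0.122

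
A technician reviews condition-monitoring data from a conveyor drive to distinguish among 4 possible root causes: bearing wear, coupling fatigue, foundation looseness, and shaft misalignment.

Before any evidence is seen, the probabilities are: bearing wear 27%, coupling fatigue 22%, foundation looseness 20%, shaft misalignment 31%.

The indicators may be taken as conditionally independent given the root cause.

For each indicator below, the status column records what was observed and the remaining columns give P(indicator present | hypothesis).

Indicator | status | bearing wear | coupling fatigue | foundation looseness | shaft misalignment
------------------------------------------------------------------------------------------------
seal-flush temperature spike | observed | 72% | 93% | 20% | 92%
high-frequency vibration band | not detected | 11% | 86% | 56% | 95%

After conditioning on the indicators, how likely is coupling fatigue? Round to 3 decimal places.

0.123

By Bayes' rule with conditional independence, the unnormalized weight for each hypothesis is prior × ∏ likelihoods (using 1 − P(present | H) for each absent indicator):
  bearing wear: 0.27 × 0.72 × (1 − 0.11) = 0.17302
  coupling fatigue: 0.22 × 0.93 × (1 − 0.86) = 0.028644
  foundation looseness: 0.20 × 0.20 × (1 − 0.56) = 0.0176
  shaft misalignment: 0.31 × 0.92 × (1 − 0.95) = 0.01426
The unnormalized weights sum to 0.23352.
P(coupling fatigue | evidence) = 0.028644 / 0.23352 ≈ 0.123.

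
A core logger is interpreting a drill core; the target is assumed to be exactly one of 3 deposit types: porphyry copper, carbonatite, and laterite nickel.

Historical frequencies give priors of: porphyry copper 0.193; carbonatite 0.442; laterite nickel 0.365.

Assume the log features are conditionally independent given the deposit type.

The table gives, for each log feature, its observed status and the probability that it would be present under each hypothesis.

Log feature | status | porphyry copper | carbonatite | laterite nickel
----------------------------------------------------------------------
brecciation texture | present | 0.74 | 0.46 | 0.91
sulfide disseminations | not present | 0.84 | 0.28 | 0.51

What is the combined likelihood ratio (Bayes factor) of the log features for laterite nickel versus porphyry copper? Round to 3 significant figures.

The Bayes factor is the ratio of the joint likelihoods of the log feature pattern under the two hypotheses (using 1 − P(present | H) for each absent log feature).
  laterite nickel: 0.91 × (1 − 0.51) = 0.4459
  porphyry copper: 0.74 × (1 − 0.84) = 0.1184
Bayes factor = 0.4459 / 0.1184 ≈ 3.77

3.77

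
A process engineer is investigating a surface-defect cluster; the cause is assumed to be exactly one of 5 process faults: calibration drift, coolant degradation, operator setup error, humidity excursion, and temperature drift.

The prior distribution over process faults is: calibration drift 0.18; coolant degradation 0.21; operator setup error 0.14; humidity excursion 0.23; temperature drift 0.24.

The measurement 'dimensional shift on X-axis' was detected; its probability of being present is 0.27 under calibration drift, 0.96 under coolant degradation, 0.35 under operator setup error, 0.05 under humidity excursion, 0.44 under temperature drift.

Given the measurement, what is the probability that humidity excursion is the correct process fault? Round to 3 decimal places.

By Bayes' rule, the unnormalized weight for each hypothesis is prior × likelihood:
  calibration drift: 0.18 × 0.27 = 0.0486
  coolant degradation: 0.21 × 0.96 = 0.2016
  operator setup error: 0.14 × 0.35 = 0.049
  humidity excursion: 0.23 × 0.05 = 0.0115
  temperature drift: 0.24 × 0.44 = 0.1056
Normalizing constant Z = 0.0486 + 0.2016 + 0.049 + 0.0115 + 0.1056 = 0.4163.
P(humidity excursion | evidence) = 0.0115 / 0.4163 ≈ 0.028.

0.028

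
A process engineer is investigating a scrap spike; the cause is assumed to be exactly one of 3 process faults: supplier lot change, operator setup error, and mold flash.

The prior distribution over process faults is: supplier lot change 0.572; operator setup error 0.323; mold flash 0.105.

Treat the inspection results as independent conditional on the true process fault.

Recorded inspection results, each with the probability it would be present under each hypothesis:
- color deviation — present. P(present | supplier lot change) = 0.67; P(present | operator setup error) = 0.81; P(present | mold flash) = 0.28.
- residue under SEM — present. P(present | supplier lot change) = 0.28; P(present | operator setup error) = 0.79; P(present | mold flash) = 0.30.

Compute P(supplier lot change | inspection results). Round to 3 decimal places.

0.332

For each hypothesis, the unnormalized posterior weight is prior × product of the inspection result likelihoods:
  supplier lot change: 0.572 × 0.67 × 0.28 = 0.10731
  operator setup error: 0.323 × 0.81 × 0.79 = 0.20669
  mold flash: 0.105 × 0.28 × 0.30 = 0.00882
Marginal likelihood of the evidence = 0.32281.
P(supplier lot change | evidence) = 0.10731 / 0.32281 ≈ 0.332.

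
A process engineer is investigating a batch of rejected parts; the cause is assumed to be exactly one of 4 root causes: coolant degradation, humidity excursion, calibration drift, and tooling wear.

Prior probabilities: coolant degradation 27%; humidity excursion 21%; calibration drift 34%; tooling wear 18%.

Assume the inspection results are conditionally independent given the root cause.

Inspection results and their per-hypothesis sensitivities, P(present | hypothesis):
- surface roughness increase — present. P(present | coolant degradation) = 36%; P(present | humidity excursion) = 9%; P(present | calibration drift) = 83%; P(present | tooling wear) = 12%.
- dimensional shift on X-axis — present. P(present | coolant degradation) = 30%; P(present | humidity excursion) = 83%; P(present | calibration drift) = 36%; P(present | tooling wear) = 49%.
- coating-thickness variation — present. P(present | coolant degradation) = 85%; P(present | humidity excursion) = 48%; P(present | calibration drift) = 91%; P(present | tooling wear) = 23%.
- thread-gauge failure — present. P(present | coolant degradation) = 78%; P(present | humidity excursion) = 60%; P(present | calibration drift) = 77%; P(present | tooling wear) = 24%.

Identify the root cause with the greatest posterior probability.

By Bayes' rule with conditional independence, the unnormalized weight for each hypothesis is prior × ∏ likelihoods:
  coolant degradation: 0.27 × 0.36 × 0.30 × 0.85 × 0.78 = 0.019333
  humidity excursion: 0.21 × 0.09 × 0.83 × 0.48 × 0.60 = 0.0045179
  calibration drift: 0.34 × 0.83 × 0.36 × 0.91 × 0.77 = 0.071186
  tooling wear: 0.18 × 0.12 × 0.49 × 0.23 × 0.24 = 0.00058424
Normalizing constant Z = 0.019333 + 0.0045179 + 0.071186 + 0.00058424 = 0.095621.
P(coolant degradation | evidence) ≈ 0.019333 / 0.095621 ≈ 0.202
P(humidity excursion | evidence) ≈ 0.0045179 / 0.095621 ≈ 0.047
P(calibration drift | evidence) ≈ 0.071186 / 0.095621 ≈ 0.744
P(tooling wear | evidence) ≈ 0.00058424 / 0.095621 ≈ 0.006
The largest is 0.744, so calibration drift is most probable.

calibration drift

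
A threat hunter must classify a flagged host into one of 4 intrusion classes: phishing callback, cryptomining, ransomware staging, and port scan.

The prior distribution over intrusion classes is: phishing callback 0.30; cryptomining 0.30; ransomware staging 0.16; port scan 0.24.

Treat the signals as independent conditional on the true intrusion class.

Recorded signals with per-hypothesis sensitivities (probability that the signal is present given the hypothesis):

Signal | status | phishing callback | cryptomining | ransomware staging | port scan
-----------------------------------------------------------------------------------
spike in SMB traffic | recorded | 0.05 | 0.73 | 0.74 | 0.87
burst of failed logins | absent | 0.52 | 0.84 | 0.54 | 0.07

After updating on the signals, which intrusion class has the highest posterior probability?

port scan

By Bayes' rule with conditional independence, the unnormalized weight for each hypothesis is prior × ∏ likelihoods (using 1 − P(present | H) for each absent signal):
  phishing callback: 0.30 × 0.05 × (1 − 0.52) = 0.0072
  cryptomining: 0.30 × 0.73 × (1 − 0.84) = 0.03504
  ransomware staging: 0.16 × 0.74 × (1 − 0.54) = 0.054464
  port scan: 0.24 × 0.87 × (1 − 0.07) = 0.19418
The unnormalized weights sum to 0.29089.
P(phishing callback | evidence) ≈ 0.0072 / 0.29089 ≈ 0.025
P(cryptomining | evidence) ≈ 0.03504 / 0.29089 ≈ 0.120
P(ransomware staging | evidence) ≈ 0.054464 / 0.29089 ≈ 0.187
P(port scan | evidence) ≈ 0.19418 / 0.29089 ≈ 0.668
The largest is 0.668, so port scan is most probable.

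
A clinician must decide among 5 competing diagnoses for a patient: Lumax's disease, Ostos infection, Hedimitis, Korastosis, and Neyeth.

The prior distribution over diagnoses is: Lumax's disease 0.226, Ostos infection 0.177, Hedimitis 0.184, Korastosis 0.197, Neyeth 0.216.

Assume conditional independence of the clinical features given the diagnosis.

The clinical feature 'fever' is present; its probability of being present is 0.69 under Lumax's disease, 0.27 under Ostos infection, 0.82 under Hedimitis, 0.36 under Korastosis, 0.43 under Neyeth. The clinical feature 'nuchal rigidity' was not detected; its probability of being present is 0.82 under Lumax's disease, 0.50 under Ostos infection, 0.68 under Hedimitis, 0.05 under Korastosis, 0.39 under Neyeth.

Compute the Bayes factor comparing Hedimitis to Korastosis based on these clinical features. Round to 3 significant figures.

0.767

The Bayes factor is the ratio of the joint likelihoods of the clinical feature pattern under the two hypotheses (using 1 − P(present | H) for each absent clinical feature).
  Hedimitis: 0.82 × (1 − 0.68) = 0.2624
  Korastosis: 0.36 × (1 − 0.05) = 0.342
Bayes factor = 0.2624 / 0.342 ≈ 0.767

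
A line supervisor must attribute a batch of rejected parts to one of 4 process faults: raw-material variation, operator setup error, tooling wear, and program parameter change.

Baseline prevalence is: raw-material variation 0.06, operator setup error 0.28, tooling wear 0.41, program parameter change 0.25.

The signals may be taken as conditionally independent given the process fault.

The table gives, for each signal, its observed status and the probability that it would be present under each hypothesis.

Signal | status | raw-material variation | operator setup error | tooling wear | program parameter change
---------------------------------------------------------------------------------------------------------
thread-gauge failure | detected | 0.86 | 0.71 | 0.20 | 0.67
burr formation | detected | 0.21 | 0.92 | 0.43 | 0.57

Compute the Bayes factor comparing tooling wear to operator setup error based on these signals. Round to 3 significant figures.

Joint likelihood of the signal pattern under each hypothesis:
  tooling wear: 0.20 × 0.43 = 0.086
  operator setup error: 0.71 × 0.92 = 0.6532
Bayes factor = 0.086 / 0.6532 ≈ 0.132

0.132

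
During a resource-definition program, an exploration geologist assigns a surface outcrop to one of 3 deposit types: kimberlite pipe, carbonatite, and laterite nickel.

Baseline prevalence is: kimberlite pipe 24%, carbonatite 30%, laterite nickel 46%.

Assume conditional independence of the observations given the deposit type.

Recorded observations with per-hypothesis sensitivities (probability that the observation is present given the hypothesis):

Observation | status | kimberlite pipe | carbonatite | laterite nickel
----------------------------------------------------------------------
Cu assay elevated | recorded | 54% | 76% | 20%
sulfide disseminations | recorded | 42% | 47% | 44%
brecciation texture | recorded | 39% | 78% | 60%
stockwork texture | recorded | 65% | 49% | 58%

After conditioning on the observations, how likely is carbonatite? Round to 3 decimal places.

For each hypothesis, the unnormalized posterior weight is prior × product of the observation likelihoods:
  kimberlite pipe: 0.24 × 0.54 × 0.42 × 0.39 × 0.65 = 0.013799
  carbonatite: 0.30 × 0.76 × 0.47 × 0.78 × 0.49 = 0.040957
  laterite nickel: 0.46 × 0.20 × 0.44 × 0.60 × 0.58 = 0.014087
The unnormalized weights sum to 0.068842.
P(carbonatite | evidence) = 0.040957 / 0.068842 ≈ 0.595.

0.595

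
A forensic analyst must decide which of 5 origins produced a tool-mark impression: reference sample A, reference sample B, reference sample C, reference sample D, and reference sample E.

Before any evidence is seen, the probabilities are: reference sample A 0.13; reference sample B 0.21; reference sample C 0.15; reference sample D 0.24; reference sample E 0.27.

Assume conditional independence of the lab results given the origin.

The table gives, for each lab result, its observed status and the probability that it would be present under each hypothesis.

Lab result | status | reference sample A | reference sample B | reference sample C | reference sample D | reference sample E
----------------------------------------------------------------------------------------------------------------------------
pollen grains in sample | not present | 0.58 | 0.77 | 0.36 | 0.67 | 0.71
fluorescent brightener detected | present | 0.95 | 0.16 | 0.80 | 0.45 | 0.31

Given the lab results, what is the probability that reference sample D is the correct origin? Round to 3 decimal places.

0.182

By Bayes' rule with conditional independence, the unnormalized weight for each hypothesis is prior × ∏ likelihoods (using 1 − P(present | H) for each absent lab result):
  reference sample A: 0.13 × (1 − 0.58) × 0.95 = 0.05187
  reference sample B: 0.21 × (1 − 0.77) × 0.16 = 0.007728
  reference sample C: 0.15 × (1 − 0.36) × 0.80 = 0.0768
  reference sample D: 0.24 × (1 − 0.67) × 0.45 = 0.03564
  reference sample E: 0.27 × (1 − 0.71) × 0.31 = 0.024273
Normalizing constant Z = 0.05187 + 0.007728 + 0.0768 + 0.03564 + 0.024273 = 0.19631.
P(reference sample D | evidence) = 0.03564 / 0.19631 ≈ 0.182.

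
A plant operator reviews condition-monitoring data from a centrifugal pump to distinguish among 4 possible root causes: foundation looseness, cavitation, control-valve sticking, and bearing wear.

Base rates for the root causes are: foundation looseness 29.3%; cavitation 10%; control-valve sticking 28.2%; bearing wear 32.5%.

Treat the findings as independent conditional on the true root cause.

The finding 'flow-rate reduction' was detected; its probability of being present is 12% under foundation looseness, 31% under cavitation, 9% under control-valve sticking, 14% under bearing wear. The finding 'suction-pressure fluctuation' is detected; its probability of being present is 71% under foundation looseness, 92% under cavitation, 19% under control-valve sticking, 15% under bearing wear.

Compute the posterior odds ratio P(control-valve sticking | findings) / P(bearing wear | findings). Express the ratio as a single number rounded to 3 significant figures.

Posterior odds equal prior odds times the likelihood ratio; only the two competing hypotheses matter.
  control-valve sticking: 0.282 × 0.09 × 0.19 = 0.0048222
  bearing wear: 0.325 × 0.14 × 0.15 = 0.006825
Posterior odds = 0.0048222 / 0.006825 ≈ 0.707.

0.707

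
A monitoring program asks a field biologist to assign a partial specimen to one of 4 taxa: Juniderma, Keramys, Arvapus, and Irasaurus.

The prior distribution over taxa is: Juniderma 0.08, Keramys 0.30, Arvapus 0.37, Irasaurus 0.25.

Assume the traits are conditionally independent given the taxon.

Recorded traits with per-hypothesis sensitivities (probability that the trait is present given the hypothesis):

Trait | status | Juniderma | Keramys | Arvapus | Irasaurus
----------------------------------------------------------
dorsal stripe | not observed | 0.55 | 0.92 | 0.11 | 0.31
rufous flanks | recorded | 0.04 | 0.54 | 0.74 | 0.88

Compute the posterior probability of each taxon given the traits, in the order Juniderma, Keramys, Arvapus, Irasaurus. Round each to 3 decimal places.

0.004, 0.032, 0.595, 0.370

For each hypothesis, the unnormalized posterior weight is prior × product of the trait likelihoods (using 1 − P(present | H) for each absent trait):
  Juniderma: 0.08 × (1 − 0.55) × 0.04 = 0.00144
  Keramys: 0.30 × (1 − 0.92) × 0.54 = 0.01296
  Arvapus: 0.37 × (1 − 0.11) × 0.74 = 0.24368
  Irasaurus: 0.25 × (1 − 0.31) × 0.88 = 0.1518
The unnormalized weights sum to 0.40988.
P(Juniderma | evidence) = 0.00144 / 0.40988 ≈ 0.004
P(Keramys | evidence) = 0.01296 / 0.40988 ≈ 0.032
P(Arvapus | evidence) = 0.24368 / 0.40988 ≈ 0.595
P(Irasaurus | evidence) = 0.1518 / 0.40988 ≈ 0.370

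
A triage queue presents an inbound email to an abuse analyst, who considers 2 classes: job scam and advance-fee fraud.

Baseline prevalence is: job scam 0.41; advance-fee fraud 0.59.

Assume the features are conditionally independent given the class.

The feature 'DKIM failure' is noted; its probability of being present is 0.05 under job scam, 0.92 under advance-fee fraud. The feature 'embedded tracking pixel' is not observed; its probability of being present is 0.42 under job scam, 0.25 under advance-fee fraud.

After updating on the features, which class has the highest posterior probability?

advance-fee fraud

Multiply each prior by the joint likelihood of the feature pattern (using 1 − P(present | H) for each absent feature):
  job scam: 0.41 × 0.05 × (1 − 0.42) = 0.01189
  advance-fee fraud: 0.59 × 0.92 × (1 − 0.25) = 0.4071
Normalizing constant Z = 0.01189 + 0.4071 = 0.41899.
P(job scam | evidence) ≈ 0.01189 / 0.41899 ≈ 0.028
P(advance-fee fraud | evidence) ≈ 0.4071 / 0.41899 ≈ 0.972
The largest is 0.972, so advance-fee fraud is most probable.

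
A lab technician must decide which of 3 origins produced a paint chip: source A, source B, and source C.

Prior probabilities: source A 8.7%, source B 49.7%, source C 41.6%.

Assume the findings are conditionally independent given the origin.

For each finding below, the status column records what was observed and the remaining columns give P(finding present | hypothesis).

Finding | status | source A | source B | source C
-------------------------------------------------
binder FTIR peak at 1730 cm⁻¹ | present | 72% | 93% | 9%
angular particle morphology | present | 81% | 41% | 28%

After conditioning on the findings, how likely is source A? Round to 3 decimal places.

0.202

Multiply each prior by the joint likelihood of the evidence pattern:
  source A: 0.087 × 0.72 × 0.81 = 0.050738
  source B: 0.497 × 0.93 × 0.41 = 0.18951
  source C: 0.416 × 0.09 × 0.28 = 0.010483
Marginal likelihood of the evidence = 0.25073.
P(source A | evidence) = 0.050738 / 0.25073 ≈ 0.202.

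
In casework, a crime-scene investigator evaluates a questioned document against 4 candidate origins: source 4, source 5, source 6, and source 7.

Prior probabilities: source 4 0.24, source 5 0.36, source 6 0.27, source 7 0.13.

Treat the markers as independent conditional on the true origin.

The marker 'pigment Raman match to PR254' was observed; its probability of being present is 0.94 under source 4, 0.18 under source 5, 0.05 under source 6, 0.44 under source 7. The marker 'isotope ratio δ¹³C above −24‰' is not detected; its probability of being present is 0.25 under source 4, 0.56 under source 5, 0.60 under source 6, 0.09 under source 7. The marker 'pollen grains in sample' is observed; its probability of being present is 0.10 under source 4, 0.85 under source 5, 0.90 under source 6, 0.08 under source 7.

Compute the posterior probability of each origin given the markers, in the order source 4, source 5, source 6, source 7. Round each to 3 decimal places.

For each hypothesis, the unnormalized posterior weight is prior × product of the marker likelihoods (using 1 − P(present | H) for each absent marker):
  source 4: 0.24 × 0.94 × (1 − 0.25) × 0.10 = 0.01692
  source 5: 0.36 × 0.18 × (1 − 0.56) × 0.85 = 0.024235
  source 6: 0.27 × 0.05 × (1 − 0.60) × 0.90 = 0.00486
  source 7: 0.13 × 0.44 × (1 − 0.09) × 0.08 = 0.0041642
Normalizing constant Z = 0.01692 + 0.024235 + 0.00486 + 0.0041642 = 0.050179.
P(source 4 | evidence) = 0.01692 / 0.050179 ≈ 0.337
P(source 5 | evidence) = 0.024235 / 0.050179 ≈ 0.483
P(source 6 | evidence) = 0.00486 / 0.050179 ≈ 0.097
P(source 7 | evidence) = 0.0041642 / 0.050179 ≈ 0.083

0.337, 0.483, 0.097, 0.083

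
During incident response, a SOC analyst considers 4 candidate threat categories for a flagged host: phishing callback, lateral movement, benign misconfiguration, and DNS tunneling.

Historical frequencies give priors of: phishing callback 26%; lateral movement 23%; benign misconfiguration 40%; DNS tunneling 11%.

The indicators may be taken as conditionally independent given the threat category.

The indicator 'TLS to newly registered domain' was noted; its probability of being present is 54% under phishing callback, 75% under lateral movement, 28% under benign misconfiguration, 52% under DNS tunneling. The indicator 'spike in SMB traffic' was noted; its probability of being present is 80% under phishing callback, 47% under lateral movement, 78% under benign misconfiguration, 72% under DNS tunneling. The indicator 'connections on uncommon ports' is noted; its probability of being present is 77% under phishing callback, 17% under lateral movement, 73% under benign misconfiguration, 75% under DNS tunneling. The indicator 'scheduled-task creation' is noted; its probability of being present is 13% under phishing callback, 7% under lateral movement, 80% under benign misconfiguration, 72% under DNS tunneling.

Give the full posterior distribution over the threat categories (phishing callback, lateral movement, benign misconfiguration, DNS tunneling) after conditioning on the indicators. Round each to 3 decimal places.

0.132, 0.011, 0.597, 0.260

By Bayes' rule with conditional independence, the unnormalized weight for each hypothesis is prior × ∏ likelihoods:
  phishing callback: 0.26 × 0.54 × 0.80 × 0.77 × 0.13 = 0.011243
  lateral movement: 0.23 × 0.75 × 0.47 × 0.17 × 0.07 = 0.00096479
  benign misconfiguration: 0.40 × 0.28 × 0.78 × 0.73 × 0.80 = 0.051018
  DNS tunneling: 0.11 × 0.52 × 0.72 × 0.75 × 0.72 = 0.022239
Normalizing constant Z = 0.011243 + 0.00096479 + 0.051018 + 0.022239 = 0.085466.
P(phishing callback | evidence) = 0.011243 / 0.085466 ≈ 0.132
P(lateral movement | evidence) = 0.00096479 / 0.085466 ≈ 0.011
P(benign misconfiguration | evidence) = 0.051018 / 0.085466 ≈ 0.597
P(DNS tunneling | evidence) = 0.022239 / 0.085466 ≈ 0.260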